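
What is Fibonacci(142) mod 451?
122

Matrix identity: Q^n = [[F_(n+1), F_n], [F_n, F_(n-1)]] with Q = [[1,1],[1,0]].
n = 142 = 10001110₂. Square-and-multiply, entries mod 451:
Q^1 = [[1,1],[1,0]]
Q^2 = (Q^1)² = [[2,1],[1,1]]
Q^4 = (Q^2)² = [[5,3],[3,2]]
Q^8 = (Q^4)² = [[34,21],[21,13]]
Q^17 = (Q^8)²·Q = [[329,244],[244,85]]
Q^35 = (Q^17)²·Q = [[448,5],[5,443]]
Q^71 = (Q^35)²·Q = [[430,34],[34,396]]
Q^142 = (Q^71)² = [[244,122],[122,122]]
F_142 mod 451 = Q^142[0][1] = 122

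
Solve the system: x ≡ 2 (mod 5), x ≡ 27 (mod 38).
27

Using Chinese Remainder Theorem:
M = 5 × 38 = 190
M1 = 38, M2 = 5
y1 = 38^(-1) mod 5 = 2
y2 = 5^(-1) mod 38 = 23
x = (2×38×2 + 27×5×23) mod 190 = 27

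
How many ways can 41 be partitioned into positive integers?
44583

p(n) counts ways to write n as a sum of positive integers (order ignored).
Euler's pentagonal recurrence: p(k) = p(k-1) + p(k-2) - p(k-5) - p(k-7) + p(k-12) + p(k-15) - ... (offsets j(3j∓1)/2, signs ++--, p(0)=1, p(<0)=0).
DP table for k = 0..40: p(0)=1, p(1)=1, p(2)=2, p(3)=3, p(4)=5, p(5)=7, p(6)=11, p(7)=15, p(8)=22, p(9)=30, p(10)=42, p(11)=56, p(12)=77, p(13)=101, p(14)=135, p(15)=176, p(16)=231, p(17)=297, p(18)=385, p(19)=490, p(20)=627, p(21)=792, p(22)=1002, p(23)=1255, p(24)=1575, p(25)=1958, p(26)=2436, p(27)=3010, p(28)=3718, p(29)=4565, p(30)=5604, p(31)=6842, p(32)=8349, p(33)=10143, p(34)=12310, p(35)=14883, p(36)=17977, p(37)=21637, p(38)=26015, p(39)=31185, p(40)=37338.
Final step: p(41) = p(40) + p(39) - p(36) - p(34) + p(29) + p(26) - p(19) - p(15) + p(6) + p(1)
= 37338 + 31185 - 17977 - 12310 + 4565 + 2436 - 490 - 176 + 11 + 1
= 44583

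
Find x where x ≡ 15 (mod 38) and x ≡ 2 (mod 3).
53

Using Chinese Remainder Theorem:
M = 38 × 3 = 114
M1 = 3, M2 = 38
y1 = 3^(-1) mod 38 = 13
y2 = 38^(-1) mod 3 = 2
x = (15×3×13 + 2×38×2) mod 114 = 53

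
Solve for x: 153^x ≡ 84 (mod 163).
92

Baby-step giant-step with step n = ⌈√163⌉ = 13.
Baby steps 153^j mod 163 (j:value) for j=0..12: 0:1, 1:153, 2:100, 3:141, 4:57, 5:82, 6:158, 7:50, 8:152, 9:110, 10:41, 11:79, 12:25.
Giant-step multiplier: 153^(-13) ≡ 153^(162-13) = 153^149 ≡ 148 (mod 163).
Giant steps γ_i = 84·148^i mod 163: γ_0=84, γ_1=44, γ_2=155, γ_3=120, γ_4=156, γ_5=105, γ_6=55, γ_7=153 (in table at j=1).
x = i·n + j = 7·13 + 1 = 92.
Check: 153^92 ≡ 84 (mod 163).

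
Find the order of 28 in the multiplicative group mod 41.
40

41 is prime, so ord(28) divides φ(41) = 40.
Divisors of 40: 1, 2, 4, 5, 8, 10, 20, 40.
Repeated squaring: 28^1 ≡ 28, 28^2 ≡ 5, 28^4 ≡ 25, 28^8 ≡ 10, 28^16 ≡ 18, 28^32 ≡ 37 (mod 41).
Test 28^d mod 41 for each divisor d in increasing order:
28^1 ≡ 28
28^2 ≡ 5
28^4 ≡ 25
28^5 = 28^4·28^1 ≡ 3
28^8 ≡ 10
28^10 = 28^8·28^2 ≡ 9
28^20 = 28^16·28^4 ≡ 40
28^40 = 28^32·28^8 ≡ 1  ← first divisor giving 1
The order is 40.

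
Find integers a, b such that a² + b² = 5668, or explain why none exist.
22² + 72² (a=22, b=72)

Factorization: 5668 = 2^2 × 13 × 109
By Fermat: n is sum of two squares iff every prime p ≡ 3 (mod 4) appears to even power.
All primes ≡ 3 (mod 4) appear to even power.
Search a = 0, 1, 2, … for 5668 - a² a perfect square: first hit at a = 22: 5668 - 484 = 5184 = 72².
5668 = 22² + 72² = 484 + 5184 ✓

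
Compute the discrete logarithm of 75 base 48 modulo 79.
67

Baby-step giant-step with step n = ⌈√79⌉ = 9.
Baby steps 48^j mod 79 (j:value) for j=0..8: 0:1, 1:48, 2:13, 3:71, 4:11, 5:54, 6:64, 7:70, 8:42.
Giant-step multiplier: 48^(-9) ≡ 48^(78-9) = 48^69 ≡ 27 (mod 79).
Giant steps γ_i = 75·27^i mod 79: γ_0=75, γ_1=50, γ_2=7, γ_3=31, γ_4=47, γ_5=5, γ_6=56, γ_7=11 (in table at j=4).
x = i·n + j = 7·9 + 4 = 67.
Check: 48^67 ≡ 75 (mod 79).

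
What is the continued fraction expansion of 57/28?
[2; 28]

Euclidean algorithm steps:
57 = 2 × 28 + 1
28 = 28 × 1 + 0
Continued fraction: [2; 28]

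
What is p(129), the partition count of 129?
4835271870

p(n) counts ways to write n as a sum of positive integers (order ignored).
Euler's pentagonal recurrence: p(k) = p(k-1) + p(k-2) - p(k-5) - p(k-7) + p(k-12) + p(k-15) - ... (offsets j(3j∓1)/2, signs ++--, p(0)=1, p(<0)=0).
DP table for k = 0..128: p(0)=1, p(1)=1, p(2)=2, p(3)=3, p(4)=5, p(5)=7, p(6)=11, p(7)=15, p(8)=22, p(9)=30, p(10)=42, p(11)=56, p(12)=77, p(13)=101, p(14)=135, p(15)=176, p(16)=231, p(17)=297, p(18)=385, p(19)=490, p(20)=627, p(21)=792, p(22)=1002, p(23)=1255, p(24)=1575, p(25)=1958, p(26)=2436, p(27)=3010, p(28)=3718, p(29)=4565, p(30)=5604, p(31)=6842, p(32)=8349, p(33)=10143, p(34)=12310, p(35)=14883, p(36)=17977, p(37)=21637, p(38)=26015, p(39)=31185, p(40)=37338, p(41)=44583, p(42)=53174, p(43)=63261, p(44)=75175, p(45)=89134, p(46)=105558, p(47)=124754, p(48)=147273, p(49)=173525, p(50)=204226, p(51)=239943, p(52)=281589, p(53)=329931, p(54)=386155, p(55)=451276, p(56)=526823, p(57)=614154, p(58)=715220, p(59)=831820, p(60)=966467, p(61)=1121505, p(62)=1300156, p(63)=1505499, p(64)=1741630, p(65)=2012558, p(66)=2323520, p(67)=2679689, p(68)=3087735, p(69)=3554345, p(70)=4087968, p(71)=4697205, p(72)=5392783, p(73)=6185689, p(74)=7089500, p(75)=8118264, p(76)=9289091, p(77)=10619863, p(78)=12132164, p(79)=13848650, p(80)=15796476, p(81)=18004327, p(82)=20506255, p(83)=23338469, p(84)=26543660, p(85)=30167357, p(86)=34262962, p(87)=38887673, p(88)=44108109, p(89)=49995925, p(90)=56634173, p(91)=64112359, p(92)=72533807, p(93)=82010177, p(94)=92669720, p(95)=104651419, p(96)=118114304, p(97)=133230930, p(98)=150198136, p(99)=169229875, p(100)=190569292, p(101)=214481126, p(102)=241265379, p(103)=271248950, p(104)=304801365, p(105)=342325709, p(106)=384276336, p(107)=431149389, p(108)=483502844, p(109)=541946240, p(110)=607163746, p(111)=679903203, p(112)=761002156, p(113)=851376628, p(114)=952050665, p(115)=1064144451, p(116)=1188908248, p(117)=1327710076, p(118)=1482074143, p(119)=1653668665, p(120)=1844349560, p(121)=2056148051, p(122)=2291320912, p(123)=2552338241, p(124)=2841940500, p(125)=3163127352, p(126)=3519222692, p(127)=3913864295, p(128)=4351078600.
Final step: p(129) = p(128) + p(127) - p(124) - p(122) + p(117) + p(114) - p(107) - p(103) + p(94) + p(89) - p(78) - p(72) + p(59) + p(52) - p(37) - p(29) + p(12) + p(3)
= 4351078600 + 3913864295 - 2841940500 - 2291320912 + 1327710076 + 952050665 - 431149389 - 271248950 + 92669720 + 49995925 - 12132164 - 5392783 + 831820 + 281589 - 21637 - 4565 + 77 + 3
= 4835271870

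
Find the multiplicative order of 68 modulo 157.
78

157 is prime, so ord(68) divides φ(157) = 156.
Divisors of 156: 1, 2, 3, 4, 6, 12, 13, 26, 39, 52, 78, 156.
Repeated squaring: 68^1 ≡ 68, 68^2 ≡ 71, 68^4 ≡ 17, 68^8 ≡ 132, 68^16 ≡ 154, 68^32 ≡ 9, 68^64 ≡ 81, 68^128 ≡ 124 (mod 157).
Test 68^d mod 157 for each divisor d in increasing order:
68^1 ≡ 68
68^2 ≡ 71
68^3 = 68^2·68^1 ≡ 118
68^4 ≡ 17
68^6 = 68^4·68^2 ≡ 108
68^12 = 68^8·68^4 ≡ 46
68^13 = 68^8·68^4·68^1 ≡ 145
68^26 = 68^16·68^8·68^2 ≡ 144
68^39 = 68^32·68^4·68^2·68^1 ≡ 156
68^52 = 68^32·68^16·68^4 ≡ 12
68^78 = 68^64·68^8·68^4·68^2 ≡ 1  ← first divisor giving 1
The order is 78.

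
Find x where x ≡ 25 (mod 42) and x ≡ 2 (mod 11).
277

Using Chinese Remainder Theorem:
M = 42 × 11 = 462
M1 = 11, M2 = 42
y1 = 11^(-1) mod 42 = 23
y2 = 42^(-1) mod 11 = 5
x = (25×11×23 + 2×42×5) mod 462 = 277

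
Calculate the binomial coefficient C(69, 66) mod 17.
0

Using Lucas' theorem:
Write n=69 and k=66 in base 17:
n in base 17: [4, 1]
k in base 17: [3, 15]
C(69,66) mod 17 = ∏ C(n_i, k_i) mod 17
Digit binomials (mod 17): C(4,3) = 4; C(1,15) = 0 (k_i > n_i)
Product: 4 × 0 = 0 ≡ 0 (mod 17)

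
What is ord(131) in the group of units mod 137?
136

137 is prime, so ord(131) divides φ(137) = 136.
Divisors of 136: 1, 2, 4, 8, 17, 34, 68, 136.
Repeated squaring: 131^1 ≡ 131, 131^2 ≡ 36, 131^4 ≡ 63, 131^8 ≡ 133, 131^16 ≡ 16, 131^32 ≡ 119, 131^64 ≡ 50, 131^128 ≡ 34 (mod 137).
Test 131^d mod 137 for each divisor d in increasing order:
131^1 ≡ 131
131^2 ≡ 36
131^4 ≡ 63
131^8 ≡ 133
131^17 = 131^16·131^1 ≡ 41
131^34 = 131^32·131^2 ≡ 37
131^68 = 131^64·131^4 ≡ 136
131^136 = 131^128·131^8 ≡ 1  ← first divisor giving 1
The order is 136.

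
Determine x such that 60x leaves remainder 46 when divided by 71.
x ≡ 41 (mod 71)

gcd(60, 71) = 1, which divides 46, so solutions exist.
Find 60^(-1) mod 71 by the extended Euclidean algorithm:
71 = 1 × 60 + 11  ⟹  11 = (1)·71 + (-1)·60
60 = 5 × 11 + 5  ⟹  5 = (-5)·71 + (6)·60
11 = 2 × 5 + 1  ⟹  1 = (11)·71 + (-13)·60
So (-13)·60 ≡ 1 (mod 71), i.e. 60^(-1) ≡ -13 ≡ 58 (mod 71).
x ≡ 58 × 46 = 2668 ≡ 41 (mod 71).
Check: 60 × 41 = 2460 ≡ 46 (mod 71).
Unique solution: x ≡ 41 (mod 71)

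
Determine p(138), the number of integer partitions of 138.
12292341831

p(n) counts ways to write n as a sum of positive integers (order ignored).
Euler's pentagonal recurrence: p(k) = p(k-1) + p(k-2) - p(k-5) - p(k-7) + p(k-12) + p(k-15) - ... (offsets j(3j∓1)/2, signs ++--, p(0)=1, p(<0)=0).
DP table for k = 0..137: p(0)=1, p(1)=1, p(2)=2, p(3)=3, p(4)=5, p(5)=7, p(6)=11, p(7)=15, p(8)=22, p(9)=30, p(10)=42, p(11)=56, p(12)=77, p(13)=101, p(14)=135, p(15)=176, p(16)=231, p(17)=297, p(18)=385, p(19)=490, p(20)=627, p(21)=792, p(22)=1002, p(23)=1255, p(24)=1575, p(25)=1958, p(26)=2436, p(27)=3010, p(28)=3718, p(29)=4565, p(30)=5604, p(31)=6842, p(32)=8349, p(33)=10143, p(34)=12310, p(35)=14883, p(36)=17977, p(37)=21637, p(38)=26015, p(39)=31185, p(40)=37338, p(41)=44583, p(42)=53174, p(43)=63261, p(44)=75175, p(45)=89134, p(46)=105558, p(47)=124754, p(48)=147273, p(49)=173525, p(50)=204226, p(51)=239943, p(52)=281589, p(53)=329931, p(54)=386155, p(55)=451276, p(56)=526823, p(57)=614154, p(58)=715220, p(59)=831820, p(60)=966467, p(61)=1121505, p(62)=1300156, p(63)=1505499, p(64)=1741630, p(65)=2012558, p(66)=2323520, p(67)=2679689, p(68)=3087735, p(69)=3554345, p(70)=4087968, p(71)=4697205, p(72)=5392783, p(73)=6185689, p(74)=7089500, p(75)=8118264, p(76)=9289091, p(77)=10619863, p(78)=12132164, p(79)=13848650, p(80)=15796476, p(81)=18004327, p(82)=20506255, p(83)=23338469, p(84)=26543660, p(85)=30167357, p(86)=34262962, p(87)=38887673, p(88)=44108109, p(89)=49995925, p(90)=56634173, p(91)=64112359, p(92)=72533807, p(93)=82010177, p(94)=92669720, p(95)=104651419, p(96)=118114304, p(97)=133230930, p(98)=150198136, p(99)=169229875, p(100)=190569292, p(101)=214481126, p(102)=241265379, p(103)=271248950, p(104)=304801365, p(105)=342325709, p(106)=384276336, p(107)=431149389, p(108)=483502844, p(109)=541946240, p(110)=607163746, p(111)=679903203, p(112)=761002156, p(113)=851376628, p(114)=952050665, p(115)=1064144451, p(116)=1188908248, p(117)=1327710076, p(118)=1482074143, p(119)=1653668665, p(120)=1844349560, p(121)=2056148051, p(122)=2291320912, p(123)=2552338241, p(124)=2841940500, p(125)=3163127352, p(126)=3519222692, p(127)=3913864295, p(128)=4351078600, p(129)=4835271870, p(130)=5371315400, p(131)=5964539504, p(132)=6620830889, p(133)=7346629512, p(134)=8149040695, p(135)=9035836076, p(136)=10015581680, p(137)=11097645016.
Final step: p(138) = p(137) + p(136) - p(133) - p(131) + p(126) + p(123) - p(116) - p(112) + p(103) + p(98) - p(87) - p(81) + p(68) + p(61) - p(46) - p(38) + p(21) + p(12)
= 11097645016 + 10015581680 - 7346629512 - 5964539504 + 3519222692 + 2552338241 - 1188908248 - 761002156 + 271248950 + 150198136 - 38887673 - 18004327 + 3087735 + 1121505 - 105558 - 26015 + 792 + 77
= 12292341831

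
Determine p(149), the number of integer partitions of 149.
37027355200

p(n) counts ways to write n as a sum of positive integers (order ignored).
Euler's pentagonal recurrence: p(k) = p(k-1) + p(k-2) - p(k-5) - p(k-7) + p(k-12) + p(k-15) - ... (offsets j(3j∓1)/2, signs ++--, p(0)=1, p(<0)=0).
DP table for k = 0..148: p(0)=1, p(1)=1, p(2)=2, p(3)=3, p(4)=5, p(5)=7, p(6)=11, p(7)=15, p(8)=22, p(9)=30, p(10)=42, p(11)=56, p(12)=77, p(13)=101, p(14)=135, p(15)=176, p(16)=231, p(17)=297, p(18)=385, p(19)=490, p(20)=627, p(21)=792, p(22)=1002, p(23)=1255, p(24)=1575, p(25)=1958, p(26)=2436, p(27)=3010, p(28)=3718, p(29)=4565, p(30)=5604, p(31)=6842, p(32)=8349, p(33)=10143, p(34)=12310, p(35)=14883, p(36)=17977, p(37)=21637, p(38)=26015, p(39)=31185, p(40)=37338, p(41)=44583, p(42)=53174, p(43)=63261, p(44)=75175, p(45)=89134, p(46)=105558, p(47)=124754, p(48)=147273, p(49)=173525, p(50)=204226, p(51)=239943, p(52)=281589, p(53)=329931, p(54)=386155, p(55)=451276, p(56)=526823, p(57)=614154, p(58)=715220, p(59)=831820, p(60)=966467, p(61)=1121505, p(62)=1300156, p(63)=1505499, p(64)=1741630, p(65)=2012558, p(66)=2323520, p(67)=2679689, p(68)=3087735, p(69)=3554345, p(70)=4087968, p(71)=4697205, p(72)=5392783, p(73)=6185689, p(74)=7089500, p(75)=8118264, p(76)=9289091, p(77)=10619863, p(78)=12132164, p(79)=13848650, p(80)=15796476, p(81)=18004327, p(82)=20506255, p(83)=23338469, p(84)=26543660, p(85)=30167357, p(86)=34262962, p(87)=38887673, p(88)=44108109, p(89)=49995925, p(90)=56634173, p(91)=64112359, p(92)=72533807, p(93)=82010177, p(94)=92669720, p(95)=104651419, p(96)=118114304, p(97)=133230930, p(98)=150198136, p(99)=169229875, p(100)=190569292, p(101)=214481126, p(102)=241265379, p(103)=271248950, p(104)=304801365, p(105)=342325709, p(106)=384276336, p(107)=431149389, p(108)=483502844, p(109)=541946240, p(110)=607163746, p(111)=679903203, p(112)=761002156, p(113)=851376628, p(114)=952050665, p(115)=1064144451, p(116)=1188908248, p(117)=1327710076, p(118)=1482074143, p(119)=1653668665, p(120)=1844349560, p(121)=2056148051, p(122)=2291320912, p(123)=2552338241, p(124)=2841940500, p(125)=3163127352, p(126)=3519222692, p(127)=3913864295, p(128)=4351078600, p(129)=4835271870, p(130)=5371315400, p(131)=5964539504, p(132)=6620830889, p(133)=7346629512, p(134)=8149040695, p(135)=9035836076, p(136)=10015581680, p(137)=11097645016, p(138)=12292341831, p(139)=13610949895, p(140)=15065878135, p(141)=16670689208, p(142)=18440293320, p(143)=20390982757, p(144)=22540654445, p(145)=24908858009, p(146)=27517052599, p(147)=30388671978, p(148)=33549419497.
Final step: p(149) = p(148) + p(147) - p(144) - p(142) + p(137) + p(134) - p(127) - p(123) + p(114) + p(109) - p(98) - p(92) + p(79) + p(72) - p(57) - p(49) + p(32) + p(23) - p(4)
= 33549419497 + 30388671978 - 22540654445 - 18440293320 + 11097645016 + 8149040695 - 3913864295 - 2552338241 + 952050665 + 541946240 - 150198136 - 72533807 + 13848650 + 5392783 - 614154 - 173525 + 8349 + 1255 - 5
= 37027355200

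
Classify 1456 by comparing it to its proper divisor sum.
abundant

Proper divisors of 1456: sum = 1 + 2 + 4 + 7 + 8 + 13 + 14 + 16 + ... + 182 + 208 + 364 + 728 (19 divisors) = 2016
Since 2016 > 1456, 1456 is abundant.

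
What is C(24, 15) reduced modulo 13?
3

Using Lucas' theorem:
Write n=24 and k=15 in base 13:
n in base 13: [1, 11]
k in base 13: [1, 2]
C(24,15) mod 13 = ∏ C(n_i, k_i) mod 13
Digit binomials (mod 13): C(1,1) = 1; C(11,2) = 55 ≡ 3
Product: 1 × 3 = 3 ≡ 3 (mod 13)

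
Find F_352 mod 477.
447

Matrix identity: Q^n = [[F_(n+1), F_n], [F_n, F_(n-1)]] with Q = [[1,1],[1,0]].
n = 352 = 101100000₂. Square-and-multiply, entries mod 477:
Q^1 = [[1,1],[1,0]]
Q^2 = (Q^1)² = [[2,1],[1,1]]
Q^5 = (Q^2)²·Q = [[8,5],[5,3]]
Q^11 = (Q^5)²·Q = [[144,89],[89,55]]
Q^22 = (Q^11)² = [[37,62],[62,452]]
Q^44 = (Q^22)² = [[443,267],[267,176]]
Q^88 = (Q^44)² = [[418,231],[231,187]]
Q^176 = (Q^88)² = [[79,471],[471,85]]
Q^352 = (Q^176)² = [[76,447],[447,106]]
F_352 mod 477 = Q^352[0][1] = 447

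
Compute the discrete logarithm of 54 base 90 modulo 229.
63

Baby-step giant-step with step n = ⌈√229⌉ = 16.
Baby steps 90^j mod 229 (j:value) for j=0..15: 0:1, 1:90, 2:85, 3:93, 4:126, 5:119, 6:176, 7:39, 8:75, 9:109, 10:192, 11:105, 12:61, 13:223, 14:147, 15:177.
Giant-step multiplier: 90^(-16) ≡ 90^(228-16) = 90^212 ≡ 158 (mod 229).
Giant steps γ_i = 54·158^i mod 229: γ_0=54, γ_1=59, γ_2=162, γ_3=177 (in table at j=15).
x = i·n + j = 3·16 + 15 = 63.
Check: 90^63 ≡ 54 (mod 229).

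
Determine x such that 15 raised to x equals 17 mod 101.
10

Baby-step giant-step with step n = ⌈√101⌉ = 11.
Baby steps 15^j mod 101 (j:value) for j=0..10: 0:1, 1:15, 2:23, 3:42, 4:24, 5:57, 6:47, 7:99, 8:71, 9:55, 10:17.
h = 17 is already in the table at j=10, so x = 10.
Check: 15^10 ≡ 17 (mod 101).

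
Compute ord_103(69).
34

103 is prime, so ord(69) divides φ(103) = 102.
Divisors of 102: 1, 2, 3, 6, 17, 34, 51, 102.
Repeated squaring: 69^1 ≡ 69, 69^2 ≡ 23, 69^4 ≡ 14, 69^8 ≡ 93, 69^16 ≡ 100, 69^32 ≡ 9, 69^64 ≡ 81 (mod 103).
Test 69^d mod 103 for each divisor d in increasing order:
69^1 ≡ 69
69^2 ≡ 23
69^3 = 69^2·69^1 ≡ 42
69^6 = 69^4·69^2 ≡ 13
69^17 = 69^16·69^1 ≡ 102
69^34 = 69^32·69^2 ≡ 1  ← first divisor giving 1
The order is 34.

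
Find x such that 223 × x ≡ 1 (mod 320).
287

gcd(223, 320) = 1, so the inverse exists.
Extended Euclidean algorithm on (320, 223):
320 = 1 × 223 + 97  ⟹  97 = (1)·320 + (-1)·223
223 = 2 × 97 + 29  ⟹  29 = (-2)·320 + (3)·223
97 = 3 × 29 + 10  ⟹  10 = (7)·320 + (-10)·223
29 = 2 × 10 + 9  ⟹  9 = (-16)·320 + (23)·223
10 = 1 × 9 + 1  ⟹  1 = (23)·320 + (-33)·223
So (-33)·223 ≡ 1 (mod 320), i.e. 223^(-1) ≡ -33 ≡ 287 (mod 320).
Check: 223 × 287 = 64001 ≡ 1 (mod 320)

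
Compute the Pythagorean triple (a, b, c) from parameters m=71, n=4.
(5025, 568, 5057)

Euclid's formula: a = m² - n², b = 2mn, c = m² + n²
m = 71, n = 4
a = 71² - 4² = 5041 - 16 = 5025
b = 2 × 71 × 4 = 568
c = 71² + 4² = 5041 + 16 = 5057
Verification: 5025² + 568² = 25250625 + 322624 = 25573249 = 5057² ✓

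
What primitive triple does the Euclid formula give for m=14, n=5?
(171, 140, 221)

Euclid's formula: a = m² - n², b = 2mn, c = m² + n²
m = 14, n = 5
a = 14² - 5² = 196 - 25 = 171
b = 2 × 14 × 5 = 140
c = 14² + 5² = 196 + 25 = 221
Verification: 171² + 140² = 29241 + 19600 = 48841 = 221² ✓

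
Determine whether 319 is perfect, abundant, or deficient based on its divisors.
deficient

Proper divisors of 319: sum = 1 + 11 + 29 = 41
Since 41 < 319, 319 is deficient.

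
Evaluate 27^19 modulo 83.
16

Repeated squaring. Binary of 19 = 10011.
27^1 ≡ 27 (mod 83); 27^2 ≡ 65 (mod 83); 27^4 ≡ 75 (mod 83); 27^8 ≡ 64 (mod 83); 27^16 ≡ 29 (mod 83)
27^19 = 27^1 × 27^2 × 27^16 ≡ 16 (mod 83)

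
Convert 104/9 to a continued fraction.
[11; 1, 1, 4]

Euclidean algorithm steps:
104 = 11 × 9 + 5
9 = 1 × 5 + 4
5 = 1 × 4 + 1
4 = 4 × 1 + 0
Continued fraction: [11; 1, 1, 4]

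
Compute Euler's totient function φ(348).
112

348 = 2^2 × 3 × 29
φ(n) = n × ∏(1 - 1/p) for each prime p dividing n
φ(348) = 348 × (1 - 1/2) × (1 - 1/3) × (1 - 1/29) = 112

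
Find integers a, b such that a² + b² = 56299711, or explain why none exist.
Not possible

Factorization: 56299711 = 13 × 163^3
By Fermat: n is sum of two squares iff every prime p ≡ 3 (mod 4) appears to even power.
Prime(s) ≡ 3 (mod 4) with odd exponent: [(163, 3)]
Therefore 56299711 cannot be expressed as a² + b².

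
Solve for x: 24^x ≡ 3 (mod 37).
22

Baby-step giant-step with step n = ⌈√37⌉ = 7.
Baby steps 24^j mod 37 (j:value) for j=0..6: 0:1, 1:24, 2:21, 3:23, 4:34, 5:2, 6:11.
Giant-step multiplier: 24^(-7) ≡ 24^(36-7) = 24^29 ≡ 15 (mod 37).
Giant steps γ_i = 3·15^i mod 37: γ_0=3, γ_1=8, γ_2=9, γ_3=24 (in table at j=1).
x = i·n + j = 3·7 + 1 = 22.
Check: 24^22 ≡ 3 (mod 37).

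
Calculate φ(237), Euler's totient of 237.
156

237 = 3 × 79
φ(n) = n × ∏(1 - 1/p) for each prime p dividing n
φ(237) = 237 × (1 - 1/3) × (1 - 1/79) = 156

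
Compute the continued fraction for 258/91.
[2; 1, 5, 15]

Euclidean algorithm steps:
258 = 2 × 91 + 76
91 = 1 × 76 + 15
76 = 5 × 15 + 1
15 = 15 × 1 + 0
Continued fraction: [2; 1, 5, 15]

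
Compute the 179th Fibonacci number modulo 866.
665

Matrix identity: Q^n = [[F_(n+1), F_n], [F_n, F_(n-1)]] with Q = [[1,1],[1,0]].
n = 179 = 10110011₂. Square-and-multiply, entries mod 866:
Q^1 = [[1,1],[1,0]]
Q^2 = (Q^1)² = [[2,1],[1,1]]
Q^5 = (Q^2)²·Q = [[8,5],[5,3]]
Q^11 = (Q^5)²·Q = [[144,89],[89,55]]
Q^22 = (Q^11)² = [[79,391],[391,554]]
Q^44 = (Q^22)² = [[644,693],[693,817]]
Q^89 = (Q^44)²·Q = [[526,407],[407,119]]
Q^179 = (Q^89)²·Q = [[782,665],[665,117]]
F_179 mod 866 = Q^179[0][1] = 665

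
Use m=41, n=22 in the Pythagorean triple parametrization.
(1197, 1804, 2165)

Euclid's formula: a = m² - n², b = 2mn, c = m² + n²
m = 41, n = 22
a = 41² - 22² = 1681 - 484 = 1197
b = 2 × 41 × 22 = 1804
c = 41² + 22² = 1681 + 484 = 2165
Verification: 1197² + 1804² = 1432809 + 3254416 = 4687225 = 2165² ✓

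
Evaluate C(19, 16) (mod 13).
7

Using Lucas' theorem:
Write n=19 and k=16 in base 13:
n in base 13: [1, 6]
k in base 13: [1, 3]
C(19,16) mod 13 = ∏ C(n_i, k_i) mod 13
Digit binomials (mod 13): C(1,1) = 1; C(6,3) = 20 ≡ 7
Product: 1 × 7 = 7 ≡ 7 (mod 13)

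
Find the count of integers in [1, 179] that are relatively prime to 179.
178

179 = 179
φ(n) = n × ∏(1 - 1/p) for each prime p dividing n
φ(179) = 179 × (1 - 1/179) = 178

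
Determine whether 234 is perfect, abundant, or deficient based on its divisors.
abundant

Proper divisors of 234: sum = 1 + 2 + 3 + 6 + 9 + 13 + 18 + 26 + 39 + 78 + 117 = 312
Since 312 > 234, 234 is abundant.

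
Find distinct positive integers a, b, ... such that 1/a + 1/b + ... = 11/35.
1/4 + 1/16 + 1/560

Greedy algorithm:
11/35: ceiling(35/11) = 4, use 1/4
9/140: ceiling(140/9) = 16, use 1/16
1/560: ceiling(560/1) = 560, use 1/560
Result: 11/35 = 1/4 + 1/16 + 1/560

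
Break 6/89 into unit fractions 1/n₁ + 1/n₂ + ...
1/15 + 1/1335

Greedy algorithm:
6/89: ceiling(89/6) = 15, use 1/15
1/1335: ceiling(1335/1) = 1335, use 1/1335
Result: 6/89 = 1/15 + 1/1335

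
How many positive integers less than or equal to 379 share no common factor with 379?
378

379 = 379
φ(n) = n × ∏(1 - 1/p) for each prime p dividing n
φ(379) = 379 × (1 - 1/379) = 378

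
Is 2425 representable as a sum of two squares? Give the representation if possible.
11² + 48² (a=11, b=48)

Factorization: 2425 = 5^2 × 97
By Fermat: n is sum of two squares iff every prime p ≡ 3 (mod 4) appears to even power.
All primes ≡ 3 (mod 4) appear to even power.
Search a = 0, 1, 2, … for 2425 - a² a perfect square: first hit at a = 11: 2425 - 121 = 2304 = 48².
2425 = 11² + 48² = 121 + 2304 ✓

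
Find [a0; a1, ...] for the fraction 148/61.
[2; 2, 2, 1, 8]

Euclidean algorithm steps:
148 = 2 × 61 + 26
61 = 2 × 26 + 9
26 = 2 × 9 + 8
9 = 1 × 8 + 1
8 = 8 × 1 + 0
Continued fraction: [2; 2, 2, 1, 8]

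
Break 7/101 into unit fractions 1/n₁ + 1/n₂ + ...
1/15 + 1/379 + 1/574185

Greedy algorithm:
7/101: ceiling(101/7) = 15, use 1/15
4/1515: ceiling(1515/4) = 379, use 1/379
1/574185: ceiling(574185/1) = 574185, use 1/574185
Result: 7/101 = 1/15 + 1/379 + 1/574185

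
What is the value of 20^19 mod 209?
115

Repeated squaring. Binary of 19 = 10011.
20^1 ≡ 20 (mod 209); 20^2 ≡ 191 (mod 209); 20^4 ≡ 115 (mod 209); 20^8 ≡ 58 (mod 209); 20^16 ≡ 20 (mod 209)
20^19 = 20^1 × 20^2 × 20^16 ≡ 115 (mod 209)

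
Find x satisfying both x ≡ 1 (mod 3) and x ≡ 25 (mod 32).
25

Using Chinese Remainder Theorem:
M = 3 × 32 = 96
M1 = 32, M2 = 3
y1 = 32^(-1) mod 3 = 2
y2 = 3^(-1) mod 32 = 11
x = (1×32×2 + 25×3×11) mod 96 = 25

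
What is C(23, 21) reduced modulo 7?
1

Using Lucas' theorem:
Write n=23 and k=21 in base 7:
n in base 7: [3, 2]
k in base 7: [3, 0]
C(23,21) mod 7 = ∏ C(n_i, k_i) mod 7
Digit binomials (mod 7): C(3,3) = 1; C(2,0) = 1
Product: 1 × 1 = 1 ≡ 1 (mod 7)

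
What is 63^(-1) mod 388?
271

gcd(63, 388) = 1, so the inverse exists.
Extended Euclidean algorithm on (388, 63):
388 = 6 × 63 + 10  ⟹  10 = (1)·388 + (-6)·63
63 = 6 × 10 + 3  ⟹  3 = (-6)·388 + (37)·63
10 = 3 × 3 + 1  ⟹  1 = (19)·388 + (-117)·63
So (-117)·63 ≡ 1 (mod 388), i.e. 63^(-1) ≡ -117 ≡ 271 (mod 388).
Check: 63 × 271 = 17073 ≡ 1 (mod 388)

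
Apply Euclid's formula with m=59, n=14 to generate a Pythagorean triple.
(3285, 1652, 3677)

Euclid's formula: a = m² - n², b = 2mn, c = m² + n²
m = 59, n = 14
a = 59² - 14² = 3481 - 196 = 3285
b = 2 × 59 × 14 = 1652
c = 59² + 14² = 3481 + 196 = 3677
Verification: 3285² + 1652² = 10791225 + 2729104 = 13520329 = 3677² ✓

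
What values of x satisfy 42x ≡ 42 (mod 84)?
x ≡ 1 (mod 2)

gcd(42, 84) = 42, which divides 42, so solutions exist.
Divide through by 42: x ≡ 1 (mod 2).
The coefficient of x is now 1, so x ≡ 1 (mod 2).
Check: 42 × 1 = 42 ≡ 42 (mod 84).
x ≡ 1 (mod 2), giving 42 solutions mod 84.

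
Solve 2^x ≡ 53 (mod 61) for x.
33

Baby-step giant-step with step n = ⌈√61⌉ = 8.
Baby steps 2^j mod 61 (j:value) for j=0..7: 0:1, 1:2, 2:4, 3:8, 4:16, 5:32, 6:3, 7:6.
Giant-step multiplier: 2^(-8) ≡ 2^(60-8) = 2^52 ≡ 56 (mod 61).
Giant steps γ_i = 53·56^i mod 61: γ_0=53, γ_1=40, γ_2=44, γ_3=24, γ_4=2 (in table at j=1).
x = i·n + j = 4·8 + 1 = 33.
Check: 2^33 ≡ 53 (mod 61).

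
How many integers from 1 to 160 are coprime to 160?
64

160 = 2^5 × 5
φ(n) = n × ∏(1 - 1/p) for each prime p dividing n
φ(160) = 160 × (1 - 1/2) × (1 - 1/5) = 64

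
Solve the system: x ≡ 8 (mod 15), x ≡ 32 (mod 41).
278

Using Chinese Remainder Theorem:
M = 15 × 41 = 615
M1 = 41, M2 = 15
y1 = 41^(-1) mod 15 = 11
y2 = 15^(-1) mod 41 = 11
x = (8×41×11 + 32×15×11) mod 615 = 278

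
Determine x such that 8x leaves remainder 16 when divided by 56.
x ≡ 2 (mod 7)

gcd(8, 56) = 8, which divides 16, so solutions exist.
Divide through by 8: x ≡ 2 (mod 7).
The coefficient of x is now 1, so x ≡ 2 (mod 7).
Check: 8 × 2 = 16 ≡ 16 (mod 56).
x ≡ 2 (mod 7), giving 8 solutions mod 56.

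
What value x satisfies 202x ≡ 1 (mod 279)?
250

gcd(202, 279) = 1, so the inverse exists.
Extended Euclidean algorithm on (279, 202):
279 = 1 × 202 + 77  ⟹  77 = (1)·279 + (-1)·202
202 = 2 × 77 + 48  ⟹  48 = (-2)·279 + (3)·202
77 = 1 × 48 + 29  ⟹  29 = (3)·279 + (-4)·202
48 = 1 × 29 + 19  ⟹  19 = (-5)·279 + (7)·202
29 = 1 × 19 + 10  ⟹  10 = (8)·279 + (-11)·202
19 = 1 × 10 + 9  ⟹  9 = (-13)·279 + (18)·202
10 = 1 × 9 + 1  ⟹  1 = (21)·279 + (-29)·202
So (-29)·202 ≡ 1 (mod 279), i.e. 202^(-1) ≡ -29 ≡ 250 (mod 279).
Check: 202 × 250 = 50500 ≡ 1 (mod 279)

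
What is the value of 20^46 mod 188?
48

Repeated squaring. Binary of 46 = 101110.
20^1 ≡ 20 (mod 188); 20^2 ≡ 24 (mod 188); 20^4 ≡ 12 (mod 188); 20^8 ≡ 144 (mod 188); 20^16 ≡ 56 (mod 188); 20^32 ≡ 128 (mod 188)
20^46 = 20^2 × 20^4 × 20^8 × 20^32 ≡ 48 (mod 188)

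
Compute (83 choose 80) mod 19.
16

Using Lucas' theorem:
Write n=83 and k=80 in base 19:
n in base 19: [4, 7]
k in base 19: [4, 4]
C(83,80) mod 19 = ∏ C(n_i, k_i) mod 19
Digit binomials (mod 19): C(4,4) = 1; C(7,4) = 35 ≡ 16
Product: 1 × 16 = 16 ≡ 16 (mod 19)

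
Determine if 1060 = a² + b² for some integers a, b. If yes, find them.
6² + 32² (a=6, b=32)

Factorization: 1060 = 2^2 × 5 × 53
By Fermat: n is sum of two squares iff every prime p ≡ 3 (mod 4) appears to even power.
All primes ≡ 3 (mod 4) appear to even power.
Search a = 0, 1, 2, … for 1060 - a² a perfect square: first hit at a = 6: 1060 - 36 = 1024 = 32².
1060 = 6² + 32² = 36 + 1024 ✓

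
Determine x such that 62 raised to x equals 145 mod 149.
64

Baby-step giant-step with step n = ⌈√149⌉ = 13.
Baby steps 62^j mod 149 (j:value) for j=0..12: 0:1, 1:62, 2:119, 3:77, 4:6, 5:74, 6:118, 7:15, 8:36, 9:146, 10:112, 11:90, 12:67.
Giant-step multiplier: 62^(-13) ≡ 62^(148-13) = 62^135 ≡ 91 (mod 149).
Giant steps γ_i = 145·91^i mod 149: γ_0=145, γ_1=83, γ_2=103, γ_3=135, γ_4=67 (in table at j=12).
x = i·n + j = 4·13 + 12 = 64.
Check: 62^64 ≡ 145 (mod 149).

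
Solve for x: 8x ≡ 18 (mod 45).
x ≡ 36 (mod 45)

gcd(8, 45) = 1, which divides 18, so solutions exist.
Find 8^(-1) mod 45 by the extended Euclidean algorithm:
45 = 5 × 8 + 5  ⟹  5 = (1)·45 + (-5)·8
8 = 1 × 5 + 3  ⟹  3 = (-1)·45 + (6)·8
5 = 1 × 3 + 2  ⟹  2 = (2)·45 + (-11)·8
3 = 1 × 2 + 1  ⟹  1 = (-3)·45 + (17)·8
So (17)·8 ≡ 1 (mod 45), i.e. 8^(-1) ≡ 17 (mod 45).
x ≡ 17 × 18 = 306 ≡ 36 (mod 45).
Check: 8 × 36 = 288 ≡ 18 (mod 45).
Unique solution: x ≡ 36 (mod 45)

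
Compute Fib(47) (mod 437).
70

Matrix identity: Q^n = [[F_(n+1), F_n], [F_n, F_(n-1)]] with Q = [[1,1],[1,0]].
n = 47 = 101111₂. Square-and-multiply, entries mod 437:
Q^1 = [[1,1],[1,0]]
Q^2 = (Q^1)² = [[2,1],[1,1]]
Q^5 = (Q^2)²·Q = [[8,5],[5,3]]
Q^11 = (Q^5)²·Q = [[144,89],[89,55]]
Q^23 = (Q^11)²·Q = [[46,252],[252,231]]
Q^47 = (Q^23)²·Q = [[391,70],[70,321]]
F_47 mod 437 = Q^47[0][1] = 70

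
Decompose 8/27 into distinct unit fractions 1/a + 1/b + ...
1/4 + 1/22 + 1/1188

Greedy algorithm:
8/27: ceiling(27/8) = 4, use 1/4
5/108: ceiling(108/5) = 22, use 1/22
1/1188: ceiling(1188/1) = 1188, use 1/1188
Result: 8/27 = 1/4 + 1/22 + 1/1188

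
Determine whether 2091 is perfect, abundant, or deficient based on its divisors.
deficient

Proper divisors of 2091: sum = 1 + 3 + 17 + 41 + 51 + 123 + 697 = 933
Since 933 < 2091, 2091 is deficient.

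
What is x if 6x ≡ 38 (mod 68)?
x ≡ 29 (mod 34)

gcd(6, 68) = 2, which divides 38, so solutions exist.
Divide through by 2: 3x ≡ 19 (mod 34).
Find 3^(-1) mod 34 by the extended Euclidean algorithm:
34 = 11 × 3 + 1  ⟹  1 = (1)·34 + (-11)·3
So (-11)·3 ≡ 1 (mod 34), i.e. 3^(-1) ≡ -11 ≡ 23 (mod 34).
x ≡ 23 × 19 = 437 ≡ 29 (mod 34).
Check: 6 × 29 = 174 ≡ 38 (mod 68).
x ≡ 29 (mod 34), giving 2 solutions mod 68.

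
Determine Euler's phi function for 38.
18

38 = 2 × 19
φ(n) = n × ∏(1 - 1/p) for each prime p dividing n
φ(38) = 38 × (1 - 1/2) × (1 - 1/19) = 18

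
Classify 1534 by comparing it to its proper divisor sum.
deficient

Proper divisors of 1534: sum = 1 + 2 + 13 + 26 + 59 + 118 + 767 = 986
Since 986 < 1534, 1534 is deficient.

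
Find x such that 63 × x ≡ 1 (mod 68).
27

gcd(63, 68) = 1, so the inverse exists.
Extended Euclidean algorithm on (68, 63):
68 = 1 × 63 + 5  ⟹  5 = (1)·68 + (-1)·63
63 = 12 × 5 + 3  ⟹  3 = (-12)·68 + (13)·63
5 = 1 × 3 + 2  ⟹  2 = (13)·68 + (-14)·63
3 = 1 × 2 + 1  ⟹  1 = (-25)·68 + (27)·63
So (27)·63 ≡ 1 (mod 68), i.e. 63^(-1) ≡ 27 (mod 68).
Check: 63 × 27 = 1701 ≡ 1 (mod 68)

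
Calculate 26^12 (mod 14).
8

Repeated squaring. Binary of 12 = 1100.
26^1 ≡ 12 (mod 14); 26^2 ≡ 4 (mod 14); 26^4 ≡ 2 (mod 14); 26^8 ≡ 4 (mod 14)
26^12 = 26^4 × 26^8 ≡ 8 (mod 14)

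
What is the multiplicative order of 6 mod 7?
2

7 is prime, so ord(6) divides φ(7) = 6.
Divisors of 6: 1, 2, 3, 6.
Repeated squaring: 6^1 ≡ 6, 6^2 ≡ 1, 6^4 ≡ 1 (mod 7).
Test 6^d mod 7 for each divisor d in increasing order:
6^1 ≡ 6
6^2 ≡ 1  ← first divisor giving 1
The order is 2.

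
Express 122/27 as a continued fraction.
[4; 1, 1, 13]

Euclidean algorithm steps:
122 = 4 × 27 + 14
27 = 1 × 14 + 13
14 = 1 × 13 + 1
13 = 13 × 1 + 0
Continued fraction: [4; 1, 1, 13]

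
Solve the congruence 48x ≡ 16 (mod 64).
x ≡ 3 (mod 4)

gcd(48, 64) = 16, which divides 16, so solutions exist.
Divide through by 16: 3x ≡ 1 (mod 4).
Find 3^(-1) mod 4 by the extended Euclidean algorithm:
4 = 1 × 3 + 1  ⟹  1 = (1)·4 + (-1)·3
So (-1)·3 ≡ 1 (mod 4), i.e. 3^(-1) ≡ -1 ≡ 3 (mod 4).
x ≡ 3 × 1 = 3 ≡ 3 (mod 4).
Check: 48 × 3 = 144 ≡ 16 (mod 64).
x ≡ 3 (mod 4), giving 16 solutions mod 64.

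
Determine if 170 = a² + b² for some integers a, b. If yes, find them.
1² + 13² (a=1, b=13)

Factorization: 170 = 2 × 5 × 17
By Fermat: n is sum of two squares iff every prime p ≡ 3 (mod 4) appears to even power.
All primes ≡ 3 (mod 4) appear to even power.
Search a = 0, 1, 2, … for 170 - a² a perfect square: first hit at a = 1: 170 - 1 = 169 = 13².
170 = 1² + 13² = 1 + 169 ✓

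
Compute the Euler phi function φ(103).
102

103 = 103
φ(n) = n × ∏(1 - 1/p) for each prime p dividing n
φ(103) = 103 × (1 - 1/103) = 102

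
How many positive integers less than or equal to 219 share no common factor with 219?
144

219 = 3 × 73
φ(n) = n × ∏(1 - 1/p) for each prime p dividing n
φ(219) = 219 × (1 - 1/3) × (1 - 1/73) = 144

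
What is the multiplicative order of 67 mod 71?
70

71 is prime, so ord(67) divides φ(71) = 70.
Divisors of 70: 1, 2, 5, 7, 10, 14, 35, 70.
Repeated squaring: 67^1 ≡ 67, 67^2 ≡ 16, 67^4 ≡ 43, 67^8 ≡ 3, 67^16 ≡ 9, 67^32 ≡ 10, 67^64 ≡ 29 (mod 71).
Test 67^d mod 71 for each divisor d in increasing order:
67^1 ≡ 67
67^2 ≡ 16
67^5 = 67^4·67^1 ≡ 41
67^7 = 67^4·67^2·67^1 ≡ 17
67^10 = 67^8·67^2 ≡ 48
67^14 = 67^8·67^4·67^2 ≡ 5
67^35 = 67^32·67^2·67^1 ≡ 70
67^70 = 67^64·67^4·67^2 ≡ 1  ← first divisor giving 1
The order is 70.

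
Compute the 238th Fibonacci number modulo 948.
635

Matrix identity: Q^n = [[F_(n+1), F_n], [F_n, F_(n-1)]] with Q = [[1,1],[1,0]].
n = 238 = 11101110₂. Square-and-multiply, entries mod 948:
Q^1 = [[1,1],[1,0]]
Q^3 = (Q^1)²·Q = [[3,2],[2,1]]
Q^7 = (Q^3)²·Q = [[21,13],[13,8]]
Q^14 = (Q^7)² = [[610,377],[377,233]]
Q^29 = (Q^14)²·Q = [[644,413],[413,231]]
Q^59 = (Q^29)²·Q = [[576,389],[389,187]]
Q^119 = (Q^59)²·Q = [[648,565],[565,83]]
Q^238 = (Q^119)² = [[637,635],[635,2]]
F_238 mod 948 = Q^238[0][1] = 635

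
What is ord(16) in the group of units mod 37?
9

37 is prime, so ord(16) divides φ(37) = 36.
Divisors of 36: 1, 2, 3, 4, 6, 9, 12, 18, 36.
Repeated squaring: 16^1 ≡ 16, 16^2 ≡ 34, 16^4 ≡ 9, 16^8 ≡ 7, 16^16 ≡ 12, 16^32 ≡ 33 (mod 37).
Test 16^d mod 37 for each divisor d in increasing order:
16^1 ≡ 16
16^2 ≡ 34
16^3 = 16^2·16^1 ≡ 26
16^4 ≡ 9
16^6 = 16^4·16^2 ≡ 10
16^9 = 16^8·16^1 ≡ 1  ← first divisor giving 1
The order is 9.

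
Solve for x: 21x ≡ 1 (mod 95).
86

gcd(21, 95) = 1, so the inverse exists.
Extended Euclidean algorithm on (95, 21):
95 = 4 × 21 + 11  ⟹  11 = (1)·95 + (-4)·21
21 = 1 × 11 + 10  ⟹  10 = (-1)·95 + (5)·21
11 = 1 × 10 + 1  ⟹  1 = (2)·95 + (-9)·21
So (-9)·21 ≡ 1 (mod 95), i.e. 21^(-1) ≡ -9 ≡ 86 (mod 95).
Check: 21 × 86 = 1806 ≡ 1 (mod 95)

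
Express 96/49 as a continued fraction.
[1; 1, 23, 2]

Euclidean algorithm steps:
96 = 1 × 49 + 47
49 = 1 × 47 + 2
47 = 23 × 2 + 1
2 = 2 × 1 + 0
Continued fraction: [1; 1, 23, 2]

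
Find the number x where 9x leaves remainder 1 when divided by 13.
3

gcd(9, 13) = 1, so the inverse exists.
Extended Euclidean algorithm on (13, 9):
13 = 1 × 9 + 4  ⟹  4 = (1)·13 + (-1)·9
9 = 2 × 4 + 1  ⟹  1 = (-2)·13 + (3)·9
So (3)·9 ≡ 1 (mod 13), i.e. 9^(-1) ≡ 3 (mod 13).
Check: 9 × 3 = 27 ≡ 1 (mod 13)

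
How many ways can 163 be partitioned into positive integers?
142798995930

p(n) counts ways to write n as a sum of positive integers (order ignored).
Euler's pentagonal recurrence: p(k) = p(k-1) + p(k-2) - p(k-5) - p(k-7) + p(k-12) + p(k-15) - ... (offsets j(3j∓1)/2, signs ++--, p(0)=1, p(<0)=0).
DP table for k = 0..162: p(0)=1, p(1)=1, p(2)=2, p(3)=3, p(4)=5, p(5)=7, p(6)=11, p(7)=15, p(8)=22, p(9)=30, p(10)=42, p(11)=56, p(12)=77, p(13)=101, p(14)=135, p(15)=176, p(16)=231, p(17)=297, p(18)=385, p(19)=490, p(20)=627, p(21)=792, p(22)=1002, p(23)=1255, p(24)=1575, p(25)=1958, p(26)=2436, p(27)=3010, p(28)=3718, p(29)=4565, p(30)=5604, p(31)=6842, p(32)=8349, p(33)=10143, p(34)=12310, p(35)=14883, p(36)=17977, p(37)=21637, p(38)=26015, p(39)=31185, p(40)=37338, p(41)=44583, p(42)=53174, p(43)=63261, p(44)=75175, p(45)=89134, p(46)=105558, p(47)=124754, p(48)=147273, p(49)=173525, p(50)=204226, p(51)=239943, p(52)=281589, p(53)=329931, p(54)=386155, p(55)=451276, p(56)=526823, p(57)=614154, p(58)=715220, p(59)=831820, p(60)=966467, p(61)=1121505, p(62)=1300156, p(63)=1505499, p(64)=1741630, p(65)=2012558, p(66)=2323520, p(67)=2679689, p(68)=3087735, p(69)=3554345, p(70)=4087968, p(71)=4697205, p(72)=5392783, p(73)=6185689, p(74)=7089500, p(75)=8118264, p(76)=9289091, p(77)=10619863, p(78)=12132164, p(79)=13848650, p(80)=15796476, p(81)=18004327, p(82)=20506255, p(83)=23338469, p(84)=26543660, p(85)=30167357, p(86)=34262962, p(87)=38887673, p(88)=44108109, p(89)=49995925, p(90)=56634173, p(91)=64112359, p(92)=72533807, p(93)=82010177, p(94)=92669720, p(95)=104651419, p(96)=118114304, p(97)=133230930, p(98)=150198136, p(99)=169229875, p(100)=190569292, p(101)=214481126, p(102)=241265379, p(103)=271248950, p(104)=304801365, p(105)=342325709, p(106)=384276336, p(107)=431149389, p(108)=483502844, p(109)=541946240, p(110)=607163746, p(111)=679903203, p(112)=761002156, p(113)=851376628, p(114)=952050665, p(115)=1064144451, p(116)=1188908248, p(117)=1327710076, p(118)=1482074143, p(119)=1653668665, p(120)=1844349560, p(121)=2056148051, p(122)=2291320912, p(123)=2552338241, p(124)=2841940500, p(125)=3163127352, p(126)=3519222692, p(127)=3913864295, p(128)=4351078600, p(129)=4835271870, p(130)=5371315400, p(131)=5964539504, p(132)=6620830889, p(133)=7346629512, p(134)=8149040695, p(135)=9035836076, p(136)=10015581680, p(137)=11097645016, p(138)=12292341831, p(139)=13610949895, p(140)=15065878135, p(141)=16670689208, p(142)=18440293320, p(143)=20390982757, p(144)=22540654445, p(145)=24908858009, p(146)=27517052599, p(147)=30388671978, p(148)=33549419497, p(149)=37027355200, p(150)=40853235313, p(151)=45060624582, p(152)=49686288421, p(153)=54770336324, p(154)=60356673280, p(155)=66493182097, p(156)=73232243759, p(157)=80630964769, p(158)=88751778802, p(159)=97662728555, p(160)=107438159466, p(161)=118159068427, p(162)=129913904637.
Final step: p(163) = p(162) + p(161) - p(158) - p(156) + p(151) + p(148) - p(141) - p(137) + p(128) + p(123) - p(112) - p(106) + p(93) + p(86) - p(71) - p(63) + p(46) + p(37) - p(18) - p(8)
= 129913904637 + 118159068427 - 88751778802 - 73232243759 + 45060624582 + 33549419497 - 16670689208 - 11097645016 + 4351078600 + 2552338241 - 761002156 - 384276336 + 82010177 + 34262962 - 4697205 - 1505499 + 105558 + 21637 - 385 - 22
= 142798995930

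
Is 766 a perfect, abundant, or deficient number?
deficient

Proper divisors of 766: sum = 1 + 2 + 383 = 386
Since 386 < 766, 766 is deficient.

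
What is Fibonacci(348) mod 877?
325

Matrix identity: Q^n = [[F_(n+1), F_n], [F_n, F_(n-1)]] with Q = [[1,1],[1,0]].
n = 348 = 101011100₂. Square-and-multiply, entries mod 877:
Q^1 = [[1,1],[1,0]]
Q^2 = (Q^1)² = [[2,1],[1,1]]
Q^5 = (Q^2)²·Q = [[8,5],[5,3]]
Q^10 = (Q^5)² = [[89,55],[55,34]]
Q^21 = (Q^10)²·Q = [[171,422],[422,626]]
Q^43 = (Q^21)²·Q = [[796,353],[353,443]]
Q^87 = (Q^43)²·Q = [[241,497],[497,621]]
Q^174 = (Q^87)² = [[771,438],[438,333]]
Q^348 = (Q^174)² = [[493,325],[325,168]]
F_348 mod 877 = Q^348[0][1] = 325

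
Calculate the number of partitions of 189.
1527273599625

p(n) counts ways to write n as a sum of positive integers (order ignored).
Euler's pentagonal recurrence: p(k) = p(k-1) + p(k-2) - p(k-5) - p(k-7) + p(k-12) + p(k-15) - ... (offsets j(3j∓1)/2, signs ++--, p(0)=1, p(<0)=0).
DP table for k = 0..188: p(0)=1, p(1)=1, p(2)=2, p(3)=3, p(4)=5, p(5)=7, p(6)=11, p(7)=15, p(8)=22, p(9)=30, p(10)=42, p(11)=56, p(12)=77, p(13)=101, p(14)=135, p(15)=176, p(16)=231, p(17)=297, p(18)=385, p(19)=490, p(20)=627, p(21)=792, p(22)=1002, p(23)=1255, p(24)=1575, p(25)=1958, p(26)=2436, p(27)=3010, p(28)=3718, p(29)=4565, p(30)=5604, p(31)=6842, p(32)=8349, p(33)=10143, p(34)=12310, p(35)=14883, p(36)=17977, p(37)=21637, p(38)=26015, p(39)=31185, p(40)=37338, p(41)=44583, p(42)=53174, p(43)=63261, p(44)=75175, p(45)=89134, p(46)=105558, p(47)=124754, p(48)=147273, p(49)=173525, p(50)=204226, p(51)=239943, p(52)=281589, p(53)=329931, p(54)=386155, p(55)=451276, p(56)=526823, p(57)=614154, p(58)=715220, p(59)=831820, p(60)=966467, p(61)=1121505, p(62)=1300156, p(63)=1505499, p(64)=1741630, p(65)=2012558, p(66)=2323520, p(67)=2679689, p(68)=3087735, p(69)=3554345, p(70)=4087968, p(71)=4697205, p(72)=5392783, p(73)=6185689, p(74)=7089500, p(75)=8118264, p(76)=9289091, p(77)=10619863, p(78)=12132164, p(79)=13848650, p(80)=15796476, p(81)=18004327, p(82)=20506255, p(83)=23338469, p(84)=26543660, p(85)=30167357, p(86)=34262962, p(87)=38887673, p(88)=44108109, p(89)=49995925, p(90)=56634173, p(91)=64112359, p(92)=72533807, p(93)=82010177, p(94)=92669720, p(95)=104651419, p(96)=118114304, p(97)=133230930, p(98)=150198136, p(99)=169229875, p(100)=190569292, p(101)=214481126, p(102)=241265379, p(103)=271248950, p(104)=304801365, p(105)=342325709, p(106)=384276336, p(107)=431149389, p(108)=483502844, p(109)=541946240, p(110)=607163746, p(111)=679903203, p(112)=761002156, p(113)=851376628, p(114)=952050665, p(115)=1064144451, p(116)=1188908248, p(117)=1327710076, p(118)=1482074143, p(119)=1653668665, p(120)=1844349560, p(121)=2056148051, p(122)=2291320912, p(123)=2552338241, p(124)=2841940500, p(125)=3163127352, p(126)=3519222692, p(127)=3913864295, p(128)=4351078600, p(129)=4835271870, p(130)=5371315400, p(131)=5964539504, p(132)=6620830889, p(133)=7346629512, p(134)=8149040695, p(135)=9035836076, p(136)=10015581680, p(137)=11097645016, p(138)=12292341831, p(139)=13610949895, p(140)=15065878135, p(141)=16670689208, p(142)=18440293320, p(143)=20390982757, p(144)=22540654445, p(145)=24908858009, p(146)=27517052599, p(147)=30388671978, p(148)=33549419497, p(149)=37027355200, p(150)=40853235313, p(151)=45060624582, p(152)=49686288421, p(153)=54770336324, p(154)=60356673280, p(155)=66493182097, p(156)=73232243759, p(157)=80630964769, p(158)=88751778802, p(159)=97662728555, p(160)=107438159466, p(161)=118159068427, p(162)=129913904637, p(163)=142798995930, p(164)=156919475295, p(165)=172389800255, p(166)=189334822579, p(167)=207890420102, p(168)=228204732751, p(169)=250438925115, p(170)=274768617130, p(171)=301384802048, p(172)=330495499613, p(173)=362326859895, p(174)=397125074750, p(175)=435157697830, p(176)=476715857290, p(177)=522115831195, p(178)=571701605655, p(179)=625846753120, p(180)=684957390936, p(181)=749474411781, p(182)=819876908323, p(183)=896684817527, p(184)=980462880430, p(185)=1071823774337, p(186)=1171432692373, p(187)=1280011042268, p(188)=1398341745571.
Final step: p(189) = p(188) + p(187) - p(184) - p(182) + p(177) + p(174) - p(167) - p(163) + p(154) + p(149) - p(138) - p(132) + p(119) + p(112) - p(97) - p(89) + p(72) + p(63) - p(44) - p(34) + p(13) + p(2)
= 1398341745571 + 1280011042268 - 980462880430 - 819876908323 + 522115831195 + 397125074750 - 207890420102 - 142798995930 + 60356673280 + 37027355200 - 12292341831 - 6620830889 + 1653668665 + 761002156 - 133230930 - 49995925 + 5392783 + 1505499 - 75175 - 12310 + 101 + 2
= 1527273599625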